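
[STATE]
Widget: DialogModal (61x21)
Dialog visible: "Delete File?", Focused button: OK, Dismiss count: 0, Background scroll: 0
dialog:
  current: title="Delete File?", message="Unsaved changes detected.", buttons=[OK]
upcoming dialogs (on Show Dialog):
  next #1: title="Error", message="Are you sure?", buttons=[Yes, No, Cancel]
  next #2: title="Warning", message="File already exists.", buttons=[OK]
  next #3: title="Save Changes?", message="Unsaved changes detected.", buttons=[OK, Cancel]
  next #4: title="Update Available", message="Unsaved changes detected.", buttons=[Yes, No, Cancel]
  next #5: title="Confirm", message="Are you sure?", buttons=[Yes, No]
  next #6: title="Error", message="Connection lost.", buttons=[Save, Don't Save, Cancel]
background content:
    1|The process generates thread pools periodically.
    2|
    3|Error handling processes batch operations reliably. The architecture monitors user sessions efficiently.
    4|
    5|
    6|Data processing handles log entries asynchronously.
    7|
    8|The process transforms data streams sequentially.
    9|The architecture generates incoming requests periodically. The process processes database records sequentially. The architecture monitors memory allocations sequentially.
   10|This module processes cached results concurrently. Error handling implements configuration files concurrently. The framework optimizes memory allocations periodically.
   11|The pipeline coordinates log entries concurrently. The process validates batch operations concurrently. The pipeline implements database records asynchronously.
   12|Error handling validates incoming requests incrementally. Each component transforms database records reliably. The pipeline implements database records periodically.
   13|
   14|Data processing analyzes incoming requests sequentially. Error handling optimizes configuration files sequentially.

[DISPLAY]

The process generates thread pools periodically.             
                                                             
Error handling processes batch operations reliably. The archi
                                                             
                                                             
Data processing handles log entries asynchronously.          
                                                             
The process transforms data streams sequentially.            
The architecture┌───────────────────────────┐periodically. Th
This module proc│        Delete File?       │ntly. Error hand
The pipeline coo│ Unsaved changes detected. │ntly. The proces
Error handling v│            [OK]           │crementally. Eac
                └───────────────────────────┘                
Data processing analyzes incoming requests sequentially. Erro
                                                             
                                                             
                                                             
                                                             
                                                             
                                                             
                                                             


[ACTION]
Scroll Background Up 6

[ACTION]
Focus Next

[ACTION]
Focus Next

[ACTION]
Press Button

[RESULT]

The process generates thread pools periodically.             
                                                             
Error handling processes batch operations reliably. The archi
                                                             
                                                             
Data processing handles log entries asynchronously.          
                                                             
The process transforms data streams sequentially.            
The architecture generates incoming requests periodically. Th
This module processes cached results concurrently. Error hand
The pipeline coordinates log entries concurrently. The proces
Error handling validates incoming requests incrementally. Eac
                                                             
Data processing analyzes incoming requests sequentially. Erro
                                                             
                                                             
                                                             
                                                             
                                                             
                                                             
                                                             


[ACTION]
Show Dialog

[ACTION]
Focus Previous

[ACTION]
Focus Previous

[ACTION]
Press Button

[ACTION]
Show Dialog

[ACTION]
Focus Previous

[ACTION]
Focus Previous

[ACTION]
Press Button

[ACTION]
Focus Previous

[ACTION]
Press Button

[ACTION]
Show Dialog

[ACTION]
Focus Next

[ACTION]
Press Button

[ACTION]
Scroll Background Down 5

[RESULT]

Data processing handles log entries asynchronously.          
                                                             
The process transforms data streams sequentially.            
The architecture generates incoming requests periodically. Th
This module processes cached results concurrently. Error hand
The pipeline coordinates log entries concurrently. The proces
Error handling validates incoming requests incrementally. Eac
                                                             
Data processing analyzes incoming requests sequentially. Erro
                                                             
                                                             
                                                             
                                                             
                                                             
                                                             
                                                             
                                                             
                                                             
                                                             
                                                             
                                                             


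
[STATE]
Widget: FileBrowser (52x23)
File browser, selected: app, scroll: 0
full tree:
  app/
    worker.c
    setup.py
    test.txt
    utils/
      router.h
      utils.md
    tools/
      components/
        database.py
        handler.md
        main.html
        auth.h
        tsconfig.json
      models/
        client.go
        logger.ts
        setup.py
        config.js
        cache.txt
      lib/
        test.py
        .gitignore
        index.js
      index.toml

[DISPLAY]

> [-] app/                                          
    worker.c                                        
    setup.py                                        
    test.txt                                        
    [+] utils/                                      
    [+] tools/                                      
                                                    
                                                    
                                                    
                                                    
                                                    
                                                    
                                                    
                                                    
                                                    
                                                    
                                                    
                                                    
                                                    
                                                    
                                                    
                                                    
                                                    


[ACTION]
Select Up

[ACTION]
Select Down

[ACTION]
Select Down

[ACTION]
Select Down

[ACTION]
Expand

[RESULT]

  [-] app/                                          
    worker.c                                        
    setup.py                                        
  > test.txt                                        
    [+] utils/                                      
    [+] tools/                                      
                                                    
                                                    
                                                    
                                                    
                                                    
                                                    
                                                    
                                                    
                                                    
                                                    
                                                    
                                                    
                                                    
                                                    
                                                    
                                                    
                                                    


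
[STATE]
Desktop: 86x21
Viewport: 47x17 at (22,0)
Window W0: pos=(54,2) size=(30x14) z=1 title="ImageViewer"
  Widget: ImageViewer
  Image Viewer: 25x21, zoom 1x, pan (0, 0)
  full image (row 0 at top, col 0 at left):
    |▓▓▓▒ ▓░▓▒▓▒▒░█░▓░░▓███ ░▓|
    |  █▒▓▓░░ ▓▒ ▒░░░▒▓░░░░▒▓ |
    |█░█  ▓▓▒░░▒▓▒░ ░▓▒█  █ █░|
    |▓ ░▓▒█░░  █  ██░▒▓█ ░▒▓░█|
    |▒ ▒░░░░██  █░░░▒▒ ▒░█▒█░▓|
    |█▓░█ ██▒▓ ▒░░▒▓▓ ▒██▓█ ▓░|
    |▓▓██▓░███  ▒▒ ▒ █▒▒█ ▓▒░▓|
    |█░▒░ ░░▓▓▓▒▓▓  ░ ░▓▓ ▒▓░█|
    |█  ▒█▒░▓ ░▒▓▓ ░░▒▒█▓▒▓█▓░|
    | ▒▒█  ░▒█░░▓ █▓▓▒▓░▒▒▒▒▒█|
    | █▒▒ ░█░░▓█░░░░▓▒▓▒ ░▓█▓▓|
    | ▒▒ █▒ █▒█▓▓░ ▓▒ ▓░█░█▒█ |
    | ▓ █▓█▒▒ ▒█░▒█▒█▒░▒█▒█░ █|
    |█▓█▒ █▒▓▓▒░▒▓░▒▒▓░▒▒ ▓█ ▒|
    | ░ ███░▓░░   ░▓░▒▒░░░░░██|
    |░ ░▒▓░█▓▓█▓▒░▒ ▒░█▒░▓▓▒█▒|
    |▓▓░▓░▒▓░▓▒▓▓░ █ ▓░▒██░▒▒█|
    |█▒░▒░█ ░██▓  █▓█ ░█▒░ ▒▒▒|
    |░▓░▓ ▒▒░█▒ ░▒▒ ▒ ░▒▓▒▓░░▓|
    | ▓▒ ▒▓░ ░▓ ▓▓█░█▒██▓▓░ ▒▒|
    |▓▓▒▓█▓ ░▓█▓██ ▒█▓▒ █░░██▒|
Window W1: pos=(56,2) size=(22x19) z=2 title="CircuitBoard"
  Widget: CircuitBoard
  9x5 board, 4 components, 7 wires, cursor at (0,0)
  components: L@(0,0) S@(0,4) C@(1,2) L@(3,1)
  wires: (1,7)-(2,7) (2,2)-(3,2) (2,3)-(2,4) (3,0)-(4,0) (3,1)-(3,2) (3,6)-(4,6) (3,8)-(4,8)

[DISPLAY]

                                               
                                               
                                ┏━┏━━━━━━━━━━━━
                                ┃ ┃ CircuitBoar
                                ┠─┠────────────
                                ┃▓┃   0 1 2 3 4
                                ┃ ┃0  [L]      
                                ┃█┃            
                                ┃▓┃1           
                                ┃▒┃            
                                ┃█┃2           
                                ┃▓┃            
                                ┃█┃3   ·   L ─ 
                                ┃█┃    │       
                                ┃ ┃4   ·       
                                ┗━┃Cursor: (0,0
                                  ┃            


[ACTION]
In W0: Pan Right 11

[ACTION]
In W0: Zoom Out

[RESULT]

                                               
                                               
                                ┏━┏━━━━━━━━━━━━
                                ┃ ┃ CircuitBoar
                                ┠─┠────────────
                                ┃▒┃   0 1 2 3 4
                                ┃ ┃0  [L]      
                                ┃▓┃            
                                ┃ ┃1           
                                ┃█┃            
                                ┃░┃2           
                                ┃▒┃            
                                ┃▓┃3   ·   L ─ 
                                ┃▓┃    │       
                                ┃▓┃4   ·       
                                ┗━┃Cursor: (0,0
                                  ┃            


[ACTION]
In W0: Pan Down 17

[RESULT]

                                               
                                               
                                ┏━┏━━━━━━━━━━━━
                                ┃ ┃ CircuitBoar
                                ┠─┠────────────
                                ┃ ┃   0 1 2 3 4
                                ┃░┃0  [L]      
                                ┃▓┃            
                                ┃█┃1           
                                ┃ ┃            
                                ┃ ┃2           
                                ┃ ┃            
                                ┃ ┃3   ·   L ─ 
                                ┃ ┃    │       
                                ┃ ┃4   ·       
                                ┗━┃Cursor: (0,0
                                  ┃            


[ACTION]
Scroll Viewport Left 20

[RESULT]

                                               
                                               
                                               
                                               
                                               
                                               
                                               
                                               
                                               
                                               
                                               
                                               
                                               
                                               
                                               
                                               
                                               


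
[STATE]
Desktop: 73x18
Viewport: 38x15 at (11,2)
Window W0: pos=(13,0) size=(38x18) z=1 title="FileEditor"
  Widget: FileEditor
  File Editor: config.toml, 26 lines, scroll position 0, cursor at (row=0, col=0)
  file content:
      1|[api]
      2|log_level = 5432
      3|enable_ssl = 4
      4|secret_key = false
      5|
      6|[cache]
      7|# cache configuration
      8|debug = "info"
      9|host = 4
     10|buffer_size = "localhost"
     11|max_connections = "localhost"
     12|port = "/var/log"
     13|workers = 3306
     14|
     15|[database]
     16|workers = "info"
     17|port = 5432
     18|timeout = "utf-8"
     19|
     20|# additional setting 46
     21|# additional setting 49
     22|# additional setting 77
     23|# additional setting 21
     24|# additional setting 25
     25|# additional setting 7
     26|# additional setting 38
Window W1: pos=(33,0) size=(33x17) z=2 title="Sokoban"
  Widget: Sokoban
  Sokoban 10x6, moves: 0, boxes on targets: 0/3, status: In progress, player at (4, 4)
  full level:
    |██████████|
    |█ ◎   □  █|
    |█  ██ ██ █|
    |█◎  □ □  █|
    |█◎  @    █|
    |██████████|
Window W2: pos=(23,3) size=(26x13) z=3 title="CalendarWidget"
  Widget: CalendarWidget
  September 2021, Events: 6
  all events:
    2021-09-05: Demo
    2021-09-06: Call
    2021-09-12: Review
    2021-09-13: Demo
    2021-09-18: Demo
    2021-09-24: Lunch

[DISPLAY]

  ┠───────────────────┠───────────────
  ┃█api]    ┏━━━━━━━━━━━━━━━━━━━━━━━━┓
  ┃log_level┃ CalendarWidget         ┃
  ┃enable_ss┠────────────────────────┨
  ┃secret_ke┃     September 2021     ┃
  ┃         ┃Mo Tu We Th Fr Sa Su    ┃
  ┃[cache]  ┃       1  2  3  4  5*   ┃
  ┃# cache c┃ 6*  7  8  9 10 11 12*  ┃
  ┃debug = "┃13* 14 15 16 17 18* 19  ┃
  ┃host = 4 ┃20 21 22 23 24* 25 26   ┃
  ┃buffer_si┃27 28 29 30             ┃
  ┃max_conne┃                        ┃
  ┃port = "/┃                        ┃
  ┃workers =┗━━━━━━━━━━━━━━━━━━━━━━━━┛
  ┃                   ┗━━━━━━━━━━━━━━━


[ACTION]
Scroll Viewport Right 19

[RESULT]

───┠───────────────────────────────┨  
━━━━━━━━━━━━━━━━━━┓                ┃  
darWidget         ┃                ┃  
──────────────────┨                ┃  
eptember 2021     ┃                ┃  
We Th Fr Sa Su    ┃                ┃  
 1  2  3  4  5*   ┃                ┃  
  8  9 10 11 12*  ┃                ┃  
 15 16 17 18* 19  ┃                ┃  
22 23 24* 25 26   ┃                ┃  
29 30             ┃                ┃  
                  ┃                ┃  
                  ┃                ┃  
━━━━━━━━━━━━━━━━━━┛                ┃  
   ┗━━━━━━━━━━━━━━━━━━━━━━━━━━━━━━━┛  


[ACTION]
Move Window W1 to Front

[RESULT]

───┠───────────────────────────────┨  
━━━┃██████████                     ┃  
dar┃█ ◎   □  █                     ┃  
───┃█  ██ ██ █                     ┃  
ept┃█◎  □ □  █                     ┃  
We ┃█◎  @    █                     ┃  
 1 ┃██████████                     ┃  
  8┃Moves: 0  0/3                  ┃  
 15┃                               ┃  
22 ┃                               ┃  
29 ┃                               ┃  
   ┃                               ┃  
   ┃                               ┃  
━━━┃                               ┃  
   ┗━━━━━━━━━━━━━━━━━━━━━━━━━━━━━━━┛  


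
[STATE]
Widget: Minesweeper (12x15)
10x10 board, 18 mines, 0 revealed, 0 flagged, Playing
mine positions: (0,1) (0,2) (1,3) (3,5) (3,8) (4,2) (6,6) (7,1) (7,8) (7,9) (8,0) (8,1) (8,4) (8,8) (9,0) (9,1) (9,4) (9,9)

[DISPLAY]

■■■■■■■■■■  
■■■■■■■■■■  
■■■■■■■■■■  
■■■■■■■■■■  
■■■■■■■■■■  
■■■■■■■■■■  
■■■■■■■■■■  
■■■■■■■■■■  
■■■■■■■■■■  
■■■■■■■■■■  
            
            
            
            
            


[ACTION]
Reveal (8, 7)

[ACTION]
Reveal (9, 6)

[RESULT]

■■■■■■■■■■  
■■■■■■■■■■  
■■■■■■■■■■  
■■■■■■■■■■  
■■■■■■■■■■  
■■■■■■■■■■  
■■■■■■■■■■  
■■■■■213■■  
■■■■■2 2■■  
■■■■■2 1■■  
            
            
            
            
            


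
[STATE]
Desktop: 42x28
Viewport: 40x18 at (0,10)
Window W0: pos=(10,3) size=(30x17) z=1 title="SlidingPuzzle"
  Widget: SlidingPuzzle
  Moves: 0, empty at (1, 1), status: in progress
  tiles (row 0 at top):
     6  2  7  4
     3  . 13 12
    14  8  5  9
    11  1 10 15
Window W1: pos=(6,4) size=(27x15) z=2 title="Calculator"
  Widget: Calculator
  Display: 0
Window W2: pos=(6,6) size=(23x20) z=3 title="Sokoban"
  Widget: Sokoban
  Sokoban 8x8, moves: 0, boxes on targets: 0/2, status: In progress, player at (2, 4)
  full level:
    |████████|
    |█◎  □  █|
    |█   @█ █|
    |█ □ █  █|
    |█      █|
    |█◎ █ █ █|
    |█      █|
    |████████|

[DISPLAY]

      ┃█◎  □  █             ┃   ┃      ┃
      ┃█   @█ █             ┃   ┃      ┃
      ┃█ □ █  █             ┃   ┃      ┃
      ┃█      █             ┃   ┃      ┃
      ┃█◎ █ █ █             ┃   ┃      ┃
      ┃█      █             ┃   ┃      ┃
      ┃████████             ┃   ┃      ┃
      ┃Moves: 0  0/2        ┃   ┃      ┃
      ┃                     ┃━━━┛      ┃
      ┃                     ┃━━━━━━━━━━┛
      ┃                     ┃           
      ┃                     ┃           
      ┃                     ┃           
      ┃                     ┃           
      ┃                     ┃           
      ┗━━━━━━━━━━━━━━━━━━━━━┛           
                                        
                                        


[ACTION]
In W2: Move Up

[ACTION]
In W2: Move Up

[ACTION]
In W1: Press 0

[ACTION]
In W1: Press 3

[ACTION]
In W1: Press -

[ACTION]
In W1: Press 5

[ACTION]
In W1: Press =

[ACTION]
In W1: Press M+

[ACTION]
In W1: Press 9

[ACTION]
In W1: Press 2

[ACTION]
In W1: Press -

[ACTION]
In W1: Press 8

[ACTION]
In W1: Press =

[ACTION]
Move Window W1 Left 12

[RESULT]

┃├───┼┃█◎  □  █             ┃──┤       ┃
┃│ 4 │┃█   @█ █             ┃9 │       ┃
┃├───┼┃█ □ █  █             ┃──┤       ┃
┃│ 1 │┃█      █             ┃5 │       ┃
┃├───┼┃█◎ █ █ █             ┃──┘       ┃
┃│ 0 │┃█      █             ┃          ┃
┃├───┼┃████████             ┃          ┃
┃│ C │┃Moves: 0  0/2        ┃          ┃
┗━━━━━┃                     ┃          ┃
      ┃                     ┃━━━━━━━━━━┛
      ┃                     ┃           
      ┃                     ┃           
      ┃                     ┃           
      ┃                     ┃           
      ┃                     ┃           
      ┗━━━━━━━━━━━━━━━━━━━━━┛           
                                        
                                        


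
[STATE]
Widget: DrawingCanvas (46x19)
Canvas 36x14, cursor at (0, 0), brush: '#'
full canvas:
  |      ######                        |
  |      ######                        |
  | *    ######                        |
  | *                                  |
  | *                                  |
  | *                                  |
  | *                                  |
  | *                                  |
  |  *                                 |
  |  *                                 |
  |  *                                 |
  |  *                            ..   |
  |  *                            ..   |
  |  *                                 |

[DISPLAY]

+     ######                                  
      ######                                  
 *    ######                                  
 *                                            
 *                                            
 *                                            
 *                                            
 *                                            
  *                                           
  *                                           
  *                                           
  *                            ..             
  *                            ..             
  *                                           
                                              
                                              
                                              
                                              
                                              


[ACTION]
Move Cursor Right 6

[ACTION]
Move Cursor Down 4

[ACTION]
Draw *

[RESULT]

      ######                                  
      ######                                  
 *    ######                                  
 *                                            
 *    *                                       
 *                                            
 *                                            
 *                                            
  *                                           
  *                                           
  *                                           
  *                            ..             
  *                            ..             
  *                                           
                                              
                                              
                                              
                                              
                                              


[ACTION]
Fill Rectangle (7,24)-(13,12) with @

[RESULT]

      ######                                  
      ######                                  
 *    ######                                  
 *                                            
 *    *                                       
 *                                            
 *                                            
 *          @@@@@@@@@@@@@                     
  *         @@@@@@@@@@@@@                     
  *         @@@@@@@@@@@@@                     
  *         @@@@@@@@@@@@@                     
  *         @@@@@@@@@@@@@      ..             
  *         @@@@@@@@@@@@@      ..             
  *         @@@@@@@@@@@@@                     
                                              
                                              
                                              
                                              
                                              


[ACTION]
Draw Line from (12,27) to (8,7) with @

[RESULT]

      ######                                  
      ######                                  
 *    ######                                  
 *                                            
 *    *                                       
 *                                            
 *                                            
 *          @@@@@@@@@@@@@                     
  *    @@@  @@@@@@@@@@@@@                     
  *       @@@@@@@@@@@@@@@                     
  *         @@@@@@@@@@@@@                     
  *         @@@@@@@@@@@@@      ..             
  *         @@@@@@@@@@@@@@@@   ..             
  *         @@@@@@@@@@@@@                     
                                              
                                              
                                              
                                              
                                              


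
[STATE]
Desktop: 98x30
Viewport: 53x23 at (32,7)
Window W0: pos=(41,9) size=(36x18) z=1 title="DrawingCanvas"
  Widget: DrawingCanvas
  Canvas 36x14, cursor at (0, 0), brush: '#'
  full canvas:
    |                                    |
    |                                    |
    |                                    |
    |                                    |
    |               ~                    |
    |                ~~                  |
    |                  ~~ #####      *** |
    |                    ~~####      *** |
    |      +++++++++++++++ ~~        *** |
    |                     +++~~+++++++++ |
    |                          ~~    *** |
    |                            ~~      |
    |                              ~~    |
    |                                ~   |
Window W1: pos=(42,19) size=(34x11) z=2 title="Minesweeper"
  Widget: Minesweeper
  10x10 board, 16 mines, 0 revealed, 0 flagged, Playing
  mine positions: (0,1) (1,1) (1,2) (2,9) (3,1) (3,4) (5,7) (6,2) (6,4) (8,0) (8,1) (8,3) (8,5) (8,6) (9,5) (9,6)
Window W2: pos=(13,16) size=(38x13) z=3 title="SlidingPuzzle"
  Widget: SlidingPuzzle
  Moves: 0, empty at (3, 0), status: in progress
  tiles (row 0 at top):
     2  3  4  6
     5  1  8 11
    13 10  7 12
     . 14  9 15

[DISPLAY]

                                                     
                                                     
         ┏━━━━━━━━━━━━━━━━━━━━━━━━━━━━━━━━━━┓        
         ┃ DrawingCanvas                    ┃        
         ┠──────────────────────────────────┨        
         ┃+                                 ┃        
         ┃                                  ┃        
         ┃                                  ┃        
         ┃                                  ┃        
━━━━━━━━━━━━━━━━━━┓      ~                  ┃        
                  ┃       ~~                ┃        
──────────────────┨         ~~ #####      **┃        
──┐               ┃━━━━━━━━━━━━━━━━━━━━━━━━┓┃        
6 │               ┃eper                    ┃┃        
──┤               ┃────────────────────────┨┃        
1 │               ┃■■                      ┃┃        
──┤               ┃■■                      ┃┃        
2 │               ┃■■                      ┃┃        
──┤               ┃■■                      ┃┃        
5 │               ┃■■                      ┃┛        
──┘               ┃■■                      ┃         
━━━━━━━━━━━━━━━━━━┛■■                      ┃         
          ┗━━━━━━━━━━━━━━━━━━━━━━━━━━━━━━━━┛         


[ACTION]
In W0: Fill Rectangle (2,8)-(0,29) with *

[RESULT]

                                                     
                                                     
         ┏━━━━━━━━━━━━━━━━━━━━━━━━━━━━━━━━━━┓        
         ┃ DrawingCanvas                    ┃        
         ┠──────────────────────────────────┨        
         ┃+       **********************    ┃        
         ┃        **********************    ┃        
         ┃        **********************    ┃        
         ┃                                  ┃        
━━━━━━━━━━━━━━━━━━┓      ~                  ┃        
                  ┃       ~~                ┃        
──────────────────┨         ~~ #####      **┃        
──┐               ┃━━━━━━━━━━━━━━━━━━━━━━━━┓┃        
6 │               ┃eper                    ┃┃        
──┤               ┃────────────────────────┨┃        
1 │               ┃■■                      ┃┃        
──┤               ┃■■                      ┃┃        
2 │               ┃■■                      ┃┃        
──┤               ┃■■                      ┃┃        
5 │               ┃■■                      ┃┛        
──┘               ┃■■                      ┃         
━━━━━━━━━━━━━━━━━━┛■■                      ┃         
          ┗━━━━━━━━━━━━━━━━━━━━━━━━━━━━━━━━┛         


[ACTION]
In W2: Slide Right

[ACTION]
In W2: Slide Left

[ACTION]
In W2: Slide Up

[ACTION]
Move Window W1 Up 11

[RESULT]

                                                     
          ┏━━━━━━━━━━━━━━━━━━━━━━━━━━━━━━━━┓         
         ┏┃ Minesweeper                    ┃┓        
         ┃┠────────────────────────────────┨┃        
         ┠┃■■■■■■■■■■                      ┃┨        
         ┃┃■■■■■■■■■■                      ┃┃        
         ┃┃■■■■■■■■■■                      ┃┃        
         ┃┃■■■■■■■■■■                      ┃┃        
         ┃┃■■■■■■■■■■                      ┃┃        
━━━━━━━━━━━━━━━━━━┓■■                      ┃┃        
                  ┃■■                      ┃┃        
──────────────────┨━━━━━━━━━━━━━━━━━━━━━━━━┛┃        
──┐               ┃           ~~####      **┃        
6 │               ┃++++++++++++ ~~        **┃        
──┤               ┃            +++~~++++++++┃        
1 │               ┃                 ~~    **┃        
──┤               ┃                   ~~    ┃        
2 │               ┃                     ~~  ┃        
──┤               ┃                       ~ ┃        
5 │               ┃━━━━━━━━━━━━━━━━━━━━━━━━━┛        
──┘               ┃                                  
━━━━━━━━━━━━━━━━━━┛                                  
                                                     


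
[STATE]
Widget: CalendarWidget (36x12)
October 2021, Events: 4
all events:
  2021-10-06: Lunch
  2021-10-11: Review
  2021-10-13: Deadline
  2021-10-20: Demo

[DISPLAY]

            October 2021            
Mo Tu We Th Fr Sa Su                
             1  2  3                
 4  5  6*  7  8  9 10               
11* 12 13* 14 15 16 17              
18 19 20* 21 22 23 24               
25 26 27 28 29 30 31                
                                    
                                    
                                    
                                    
                                    


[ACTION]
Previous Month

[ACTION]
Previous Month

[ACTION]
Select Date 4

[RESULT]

            August 2021             
Mo Tu We Th Fr Sa Su                
                   1                
 2  3 [ 4]  5  6  7  8              
 9 10 11 12 13 14 15                
16 17 18 19 20 21 22                
23 24 25 26 27 28 29                
30 31                               
                                    
                                    
                                    
                                    


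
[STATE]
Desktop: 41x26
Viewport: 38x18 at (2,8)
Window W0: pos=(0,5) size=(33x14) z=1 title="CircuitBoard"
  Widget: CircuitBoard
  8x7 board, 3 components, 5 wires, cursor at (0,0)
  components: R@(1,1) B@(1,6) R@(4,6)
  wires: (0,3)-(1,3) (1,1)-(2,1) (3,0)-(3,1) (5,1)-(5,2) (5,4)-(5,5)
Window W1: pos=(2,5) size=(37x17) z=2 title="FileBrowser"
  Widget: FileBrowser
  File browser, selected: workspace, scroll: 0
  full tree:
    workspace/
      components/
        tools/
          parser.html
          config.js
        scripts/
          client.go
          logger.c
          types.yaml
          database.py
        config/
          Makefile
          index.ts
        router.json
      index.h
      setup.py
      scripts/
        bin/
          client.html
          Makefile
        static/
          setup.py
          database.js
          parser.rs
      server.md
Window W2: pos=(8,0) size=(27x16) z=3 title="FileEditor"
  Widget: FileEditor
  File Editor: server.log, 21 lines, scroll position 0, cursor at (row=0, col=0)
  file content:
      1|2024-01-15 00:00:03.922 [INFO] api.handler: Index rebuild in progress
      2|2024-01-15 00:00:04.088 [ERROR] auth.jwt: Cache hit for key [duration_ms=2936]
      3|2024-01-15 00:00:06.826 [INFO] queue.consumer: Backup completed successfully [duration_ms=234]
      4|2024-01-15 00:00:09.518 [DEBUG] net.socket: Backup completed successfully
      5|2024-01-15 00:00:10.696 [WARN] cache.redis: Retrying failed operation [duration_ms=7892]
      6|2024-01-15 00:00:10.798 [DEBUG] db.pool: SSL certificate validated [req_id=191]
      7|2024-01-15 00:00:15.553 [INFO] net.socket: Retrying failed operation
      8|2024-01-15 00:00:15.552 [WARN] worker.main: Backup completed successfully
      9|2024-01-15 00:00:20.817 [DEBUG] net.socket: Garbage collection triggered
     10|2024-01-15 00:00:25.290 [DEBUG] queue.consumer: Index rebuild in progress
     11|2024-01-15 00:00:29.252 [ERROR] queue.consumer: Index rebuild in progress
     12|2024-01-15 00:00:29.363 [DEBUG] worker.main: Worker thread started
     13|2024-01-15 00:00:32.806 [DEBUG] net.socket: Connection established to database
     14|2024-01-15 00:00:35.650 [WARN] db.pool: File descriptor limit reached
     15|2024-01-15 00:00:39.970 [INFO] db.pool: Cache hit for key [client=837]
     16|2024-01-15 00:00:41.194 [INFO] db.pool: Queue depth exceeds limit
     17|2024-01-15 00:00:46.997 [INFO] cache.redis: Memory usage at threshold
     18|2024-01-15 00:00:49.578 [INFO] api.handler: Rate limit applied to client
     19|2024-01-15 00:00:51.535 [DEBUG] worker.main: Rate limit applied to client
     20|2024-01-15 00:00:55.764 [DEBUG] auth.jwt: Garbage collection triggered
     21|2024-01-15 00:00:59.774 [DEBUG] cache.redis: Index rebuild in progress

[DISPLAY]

┃> [-]┃2024-01-15 00:00:10.798 ░┃   ┃ 
┃    [┃2024-01-15 00:00:15.553 ░┃   ┃ 
┃    i┃2024-01-15 00:00:15.552 ░┃   ┃ 
┃    s┃2024-01-15 00:00:20.817 ░┃   ┃ 
┃    [┃2024-01-15 00:00:25.290 ░┃   ┃ 
┃    s┃2024-01-15 00:00:29.252 ░┃   ┃ 
┃     ┃2024-01-15 00:00:29.363 ▼┃   ┃ 
┃     ┗━━━━━━━━━━━━━━━━━━━━━━━━━┛   ┃ 
┃                                   ┃ 
┃                                   ┃ 
┃                                   ┃ 
┃                                   ┃ 
┃                                   ┃ 
┗━━━━━━━━━━━━━━━━━━━━━━━━━━━━━━━━━━━┛ 
                                      
                                      
                                      
                                      


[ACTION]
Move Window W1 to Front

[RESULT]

┃> [-] workspace/                   ┃ 
┃    [+] components/                ┃ 
┃    index.h                        ┃ 
┃    setup.py                       ┃ 
┃    [+] scripts/                   ┃ 
┃    server.md                      ┃ 
┃                                   ┃ 
┃                                   ┃ 
┃                                   ┃ 
┃                                   ┃ 
┃                                   ┃ 
┃                                   ┃ 
┃                                   ┃ 
┗━━━━━━━━━━━━━━━━━━━━━━━━━━━━━━━━━━━┛ 
                                      
                                      
                                      
                                      


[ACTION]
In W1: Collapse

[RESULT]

┃> [+] workspace/                   ┃ 
┃                                   ┃ 
┃                                   ┃ 
┃                                   ┃ 
┃                                   ┃ 
┃                                   ┃ 
┃                                   ┃ 
┃                                   ┃ 
┃                                   ┃ 
┃                                   ┃ 
┃                                   ┃ 
┃                                   ┃ 
┃                                   ┃ 
┗━━━━━━━━━━━━━━━━━━━━━━━━━━━━━━━━━━━┛ 
                                      
                                      
                                      
                                      


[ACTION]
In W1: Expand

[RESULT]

┃> [-] workspace/                   ┃ 
┃    [+] components/                ┃ 
┃    index.h                        ┃ 
┃    setup.py                       ┃ 
┃    [+] scripts/                   ┃ 
┃    server.md                      ┃ 
┃                                   ┃ 
┃                                   ┃ 
┃                                   ┃ 
┃                                   ┃ 
┃                                   ┃ 
┃                                   ┃ 
┃                                   ┃ 
┗━━━━━━━━━━━━━━━━━━━━━━━━━━━━━━━━━━━┛ 
                                      
                                      
                                      
                                      


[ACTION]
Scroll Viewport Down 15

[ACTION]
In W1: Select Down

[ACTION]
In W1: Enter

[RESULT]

┃  [-] workspace/                   ┃ 
┃  > [-] components/                ┃ 
┃      [+] tools/                   ┃ 
┃      [+] scripts/                 ┃ 
┃      [+] config/                  ┃ 
┃      router.json                  ┃ 
┃    index.h                        ┃ 
┃    setup.py                       ┃ 
┃    [+] scripts/                   ┃ 
┃    server.md                      ┃ 
┃                                   ┃ 
┃                                   ┃ 
┃                                   ┃ 
┗━━━━━━━━━━━━━━━━━━━━━━━━━━━━━━━━━━━┛ 
                                      
                                      
                                      
                                      
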